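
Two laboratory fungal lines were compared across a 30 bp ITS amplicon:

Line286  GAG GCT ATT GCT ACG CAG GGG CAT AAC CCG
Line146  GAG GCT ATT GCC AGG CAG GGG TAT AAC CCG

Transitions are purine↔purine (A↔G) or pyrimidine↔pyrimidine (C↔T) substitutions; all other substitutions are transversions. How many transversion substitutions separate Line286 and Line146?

Mismatches occur at site 12 (T→C, transition), site 14 (C→G, transversion), site 22 (C→T, transition).
Of the 3 differences, 2 transitions and 1 transversion, so the answer is 1.

1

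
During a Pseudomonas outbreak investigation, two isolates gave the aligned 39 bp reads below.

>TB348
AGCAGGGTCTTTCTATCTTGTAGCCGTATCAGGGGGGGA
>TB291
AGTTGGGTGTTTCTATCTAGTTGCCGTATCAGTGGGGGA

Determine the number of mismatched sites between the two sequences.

The sequences differ at positions 3 (C/T), 4 (A/T), 9 (C/G), 19 (T/A), 22 (A/T), 33 (G/T).
That gives 6 mismatches out of 39 aligned sites, so the Hamming distance is 6.

6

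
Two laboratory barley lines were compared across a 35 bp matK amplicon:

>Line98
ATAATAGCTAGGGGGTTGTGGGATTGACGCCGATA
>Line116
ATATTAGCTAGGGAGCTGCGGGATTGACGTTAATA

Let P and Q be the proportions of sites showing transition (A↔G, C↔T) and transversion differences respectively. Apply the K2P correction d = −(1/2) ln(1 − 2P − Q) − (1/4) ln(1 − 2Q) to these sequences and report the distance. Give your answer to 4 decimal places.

The sequences differ at positions 4 (A/T, transversion), 14 (G/A, transition), 16 (T/C, transition), 19 (T/C, transition), 30 (C/T, transition), 31 (C/T, transition), 32 (G/A, transition).
Of the 7 differences, 6 transitions and 1 transversion over 35 sites: P = 6/35 = 0.171429, Q = 1/35 = 0.028571.
d = −0.5·ln(0.628571) − 0.25·ln(0.942858) = −0.5·(-0.464306) − 0.25·(-0.058840) = 0.2469.

0.2469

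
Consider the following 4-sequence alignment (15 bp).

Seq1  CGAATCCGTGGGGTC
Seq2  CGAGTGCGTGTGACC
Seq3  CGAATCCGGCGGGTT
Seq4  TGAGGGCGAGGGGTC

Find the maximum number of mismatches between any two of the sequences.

Pairwise Hamming distances:
  Seq1 vs Seq2: 5
  Seq1 vs Seq3: 3
  Seq1 vs Seq4: 5
  Seq2 vs Seq3: 8
  Seq2 vs Seq4: 6
  Seq3 vs Seq4: 7
The largest is 8, between Seq2 and Seq3.

8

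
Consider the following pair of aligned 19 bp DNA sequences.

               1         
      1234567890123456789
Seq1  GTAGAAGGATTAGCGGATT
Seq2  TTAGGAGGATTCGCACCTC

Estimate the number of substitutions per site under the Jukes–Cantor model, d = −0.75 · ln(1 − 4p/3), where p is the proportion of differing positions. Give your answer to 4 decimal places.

0.5068

Differing sites — 1:G/T; 5:A/G; 12:A/C; 15:G/A; 16:G/C; 17:A/C; 19:T/C.
p = 7/19 = 0.368421.
d = −0.75 · ln(1 − (4/3)·0.368421) = −0.75 · ln(0.508772) = −0.75 · (-0.675755) = 0.5068.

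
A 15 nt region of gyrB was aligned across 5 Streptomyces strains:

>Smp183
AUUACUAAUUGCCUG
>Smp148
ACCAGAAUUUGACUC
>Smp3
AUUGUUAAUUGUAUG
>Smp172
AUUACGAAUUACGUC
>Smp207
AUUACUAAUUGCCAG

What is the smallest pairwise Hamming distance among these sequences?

Pairwise Hamming distances:
  Smp183 vs Smp148: 7
  Smp183 vs Smp3: 4
  Smp183 vs Smp172: 4
  Smp183 vs Smp207: 1
  Smp148 vs Smp3: 9
  Smp148 vs Smp172: 8
  Smp148 vs Smp207: 8
  Smp3 vs Smp172: 7
  Smp3 vs Smp207: 5
  Smp172 vs Smp207: 5
The smallest is 1, between Smp183 and Smp207.

1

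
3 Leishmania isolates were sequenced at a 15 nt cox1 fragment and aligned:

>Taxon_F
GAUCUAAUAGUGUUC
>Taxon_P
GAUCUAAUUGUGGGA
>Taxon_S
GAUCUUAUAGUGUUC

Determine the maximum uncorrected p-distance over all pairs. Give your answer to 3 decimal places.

Pairwise Hamming distances:
  Taxon_F vs Taxon_P: 4
  Taxon_F vs Taxon_S: 1
  Taxon_P vs Taxon_S: 5
The largest is 5 mismatches, between Taxon_P and Taxon_S; p = 5/15 = 0.333.

0.333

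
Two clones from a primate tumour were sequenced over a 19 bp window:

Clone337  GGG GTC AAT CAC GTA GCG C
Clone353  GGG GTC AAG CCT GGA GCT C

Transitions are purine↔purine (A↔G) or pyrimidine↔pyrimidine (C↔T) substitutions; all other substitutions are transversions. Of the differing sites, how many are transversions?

Differing sites — 9:T/G (Tv); 11:A/C (Tv); 12:C/T (Ti); 14:T/G (Tv); 18:G/T (Tv).
Of the 5 differences, 1 transition and 4 transversions, so the answer is 4.

4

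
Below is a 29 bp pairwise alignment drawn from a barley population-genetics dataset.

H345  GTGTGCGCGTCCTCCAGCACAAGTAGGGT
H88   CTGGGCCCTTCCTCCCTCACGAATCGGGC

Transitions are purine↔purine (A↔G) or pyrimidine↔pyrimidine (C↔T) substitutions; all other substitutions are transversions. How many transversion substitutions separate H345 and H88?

7

Differing sites — 1:G/C (Tv); 4:T/G (Tv); 7:G/C (Tv); 9:G/T (Tv); 16:A/C (Tv); 17:G/T (Tv); 21:A/G (Ti); 23:G/A (Ti); 25:A/C (Tv); 29:T/C (Ti).
Of the 10 differences, 3 transitions and 7 transversions, so the answer is 7.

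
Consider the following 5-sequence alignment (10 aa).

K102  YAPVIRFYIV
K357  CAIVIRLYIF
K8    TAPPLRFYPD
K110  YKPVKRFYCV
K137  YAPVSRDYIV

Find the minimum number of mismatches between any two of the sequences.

2

Pairwise Hamming distances:
  K102 vs K357: 4
  K102 vs K8: 5
  K102 vs K110: 3
  K102 vs K137: 2
  K357 vs K8: 7
  K357 vs K110: 7
  K357 vs K137: 5
  K8 vs K110: 6
  K8 vs K137: 6
  K110 vs K137: 4
The smallest is 2, between K102 and K137.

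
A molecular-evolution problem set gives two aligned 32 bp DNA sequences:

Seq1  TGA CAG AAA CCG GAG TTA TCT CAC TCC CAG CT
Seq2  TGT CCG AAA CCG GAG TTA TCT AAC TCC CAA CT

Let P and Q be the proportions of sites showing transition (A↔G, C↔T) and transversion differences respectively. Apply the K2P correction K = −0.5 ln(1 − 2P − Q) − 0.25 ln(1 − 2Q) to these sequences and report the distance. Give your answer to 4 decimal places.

0.1369

Mismatches occur at site 3 (A↔T, transversion), site 5 (A↔C, transversion), site 22 (C↔A, transversion), site 30 (G↔A, transition).
Of the 4 differences, 1 transition and 3 transversions over 32 sites: P = 1/32 = 0.031250, Q = 3/32 = 0.093750.
d = −0.5·ln(0.843750) − 0.25·ln(0.812500) = −0.5·(-0.169899) − 0.25·(-0.207639) = 0.1369.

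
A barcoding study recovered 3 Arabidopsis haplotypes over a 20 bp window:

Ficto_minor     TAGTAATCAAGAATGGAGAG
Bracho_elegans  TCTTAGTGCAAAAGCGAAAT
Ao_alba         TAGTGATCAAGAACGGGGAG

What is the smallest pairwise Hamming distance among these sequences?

3

Pairwise Hamming distances:
  Ficto_minor vs Bracho_elegans: 10
  Ficto_minor vs Ao_alba: 3
  Bracho_elegans vs Ao_alba: 12
The smallest is 3, between Ficto_minor and Ao_alba.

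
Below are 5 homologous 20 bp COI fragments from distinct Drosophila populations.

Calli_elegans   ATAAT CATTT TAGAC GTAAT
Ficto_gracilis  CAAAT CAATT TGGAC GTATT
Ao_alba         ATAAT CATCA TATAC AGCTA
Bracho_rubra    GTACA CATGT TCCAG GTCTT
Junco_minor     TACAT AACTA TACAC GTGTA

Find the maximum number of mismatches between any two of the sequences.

13

Pairwise Hamming distances:
  Calli_elegans vs Ficto_gracilis: 5
  Calli_elegans vs Ao_alba: 8
  Calli_elegans vs Bracho_rubra: 9
  Calli_elegans vs Junco_minor: 10
  Ficto_gracilis vs Ao_alba: 11
  Ficto_gracilis vs Bracho_rubra: 10
  Ficto_gracilis vs Junco_minor: 9
  Ao_alba vs Bracho_rubra: 11
  Ao_alba vs Junco_minor: 10
  Bracho_rubra vs Junco_minor: 13
The largest is 13, between Bracho_rubra and Junco_minor.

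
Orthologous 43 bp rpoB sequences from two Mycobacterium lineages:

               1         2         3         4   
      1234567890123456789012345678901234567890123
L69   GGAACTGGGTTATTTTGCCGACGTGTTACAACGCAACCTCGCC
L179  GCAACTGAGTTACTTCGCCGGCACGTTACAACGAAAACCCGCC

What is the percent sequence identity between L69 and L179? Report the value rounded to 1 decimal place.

The sequences differ at positions 2 (G/C), 8 (G/A), 13 (T/C), 16 (T/C), 21 (A/G), 23 (G/A), 24 (T/C), 34 (C/A), 37 (C/A), 39 (T/C).
33 of the 43 sites match, so the percent identity is 33/43 × 100 = 76.7%.

76.7%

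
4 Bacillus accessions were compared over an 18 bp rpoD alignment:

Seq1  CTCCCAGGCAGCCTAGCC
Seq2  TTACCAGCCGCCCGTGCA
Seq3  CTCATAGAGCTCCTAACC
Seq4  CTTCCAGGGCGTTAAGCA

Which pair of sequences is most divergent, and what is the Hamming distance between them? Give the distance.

12

Pairwise Hamming distances:
  Seq1 vs Seq2: 8
  Seq1 vs Seq3: 7
  Seq1 vs Seq4: 7
  Seq2 vs Seq3: 12
  Seq2 vs Seq4: 10
  Seq3 vs Seq4: 10
The largest is 12, between Seq2 and Seq3.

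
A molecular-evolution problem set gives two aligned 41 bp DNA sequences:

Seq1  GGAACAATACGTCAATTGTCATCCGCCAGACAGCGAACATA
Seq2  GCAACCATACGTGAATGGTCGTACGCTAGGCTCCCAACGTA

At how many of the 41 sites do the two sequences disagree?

Differing sites — 2:G/C; 6:A/C; 13:C/G; 17:T/G; 21:A/G; 23:C/A; 27:C/T; 30:A/G; 32:A/T; 33:G/C; 35:G/C; 39:A/G.
That gives 12 mismatches out of 41 aligned sites, so the Hamming distance is 12.

12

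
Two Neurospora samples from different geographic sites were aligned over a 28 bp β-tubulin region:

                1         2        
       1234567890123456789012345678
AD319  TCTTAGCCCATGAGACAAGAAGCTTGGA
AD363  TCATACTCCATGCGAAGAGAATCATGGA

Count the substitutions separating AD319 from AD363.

8

The sequences differ at positions 3 (T/A), 6 (G/C), 7 (C/T), 13 (A/C), 16 (C/A), 17 (A/G), 22 (G/T), 24 (T/A).
That gives 8 mismatches out of 28 aligned sites, so the Hamming distance is 8.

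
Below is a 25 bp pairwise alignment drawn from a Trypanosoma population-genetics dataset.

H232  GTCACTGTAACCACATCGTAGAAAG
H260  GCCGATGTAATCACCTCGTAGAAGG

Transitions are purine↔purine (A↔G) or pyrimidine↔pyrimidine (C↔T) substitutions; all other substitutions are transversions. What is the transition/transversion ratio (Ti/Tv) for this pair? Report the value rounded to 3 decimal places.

2.000

The sequences differ at positions 2 (T/C, transition), 4 (A/G, transition), 5 (C/A, transversion), 11 (C/T, transition), 15 (A/C, transversion), 24 (A/G, transition).
Of the 6 differences, 4 transitions and 2 transversions, so Ti/Tv = 4/2 = 2.000.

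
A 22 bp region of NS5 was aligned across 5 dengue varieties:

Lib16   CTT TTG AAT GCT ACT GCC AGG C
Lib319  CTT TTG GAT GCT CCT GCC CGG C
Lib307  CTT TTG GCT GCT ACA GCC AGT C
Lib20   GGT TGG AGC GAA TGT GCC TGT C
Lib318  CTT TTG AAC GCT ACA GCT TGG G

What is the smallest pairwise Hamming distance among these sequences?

Pairwise Hamming distances:
  Lib16 vs Lib319: 3
  Lib16 vs Lib307: 4
  Lib16 vs Lib20: 11
  Lib16 vs Lib318: 5
  Lib319 vs Lib307: 5
  Lib319 vs Lib20: 12
  Lib319 vs Lib318: 7
  Lib307 vs Lib20: 12
  Lib307 vs Lib318: 7
  Lib20 vs Lib318: 12
The smallest is 3, between Lib16 and Lib319.

3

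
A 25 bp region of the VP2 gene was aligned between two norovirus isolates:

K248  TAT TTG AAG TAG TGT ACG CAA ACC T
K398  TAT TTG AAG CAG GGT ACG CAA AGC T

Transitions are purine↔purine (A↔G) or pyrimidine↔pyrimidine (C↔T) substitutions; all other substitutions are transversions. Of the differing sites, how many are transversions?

The sequences differ at positions 10 (T/C, transition), 13 (T/G, transversion), 23 (C/G, transversion).
Of the 3 differences, 1 transition and 2 transversions, so the answer is 2.

2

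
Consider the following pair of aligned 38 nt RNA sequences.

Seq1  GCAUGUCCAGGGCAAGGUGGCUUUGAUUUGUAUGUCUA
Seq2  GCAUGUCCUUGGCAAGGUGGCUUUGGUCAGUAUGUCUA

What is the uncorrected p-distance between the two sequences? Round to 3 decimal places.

Mismatches occur at site 9 (A→U), site 10 (G→U), site 26 (A→G), site 28 (U→C), site 29 (U→A).
There are 5 differences over 38 sites, so p = 5/38 = 0.132.

0.132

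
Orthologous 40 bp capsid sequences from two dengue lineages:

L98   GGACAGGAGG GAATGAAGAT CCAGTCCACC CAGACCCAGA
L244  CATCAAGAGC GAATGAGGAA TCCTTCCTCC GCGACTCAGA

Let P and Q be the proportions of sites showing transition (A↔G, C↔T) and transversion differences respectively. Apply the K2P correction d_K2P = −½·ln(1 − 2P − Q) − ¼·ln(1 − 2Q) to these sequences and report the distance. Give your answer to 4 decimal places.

0.4716

Differing sites — 1:G/C (Tv); 2:G/A (Ti); 3:A/T (Tv); 6:G/A (Ti); 10:G/C (Tv); 17:A/G (Ti); 20:T/A (Tv); 21:C/T (Ti); 23:A/C (Tv); 24:G/T (Tv); 28:A/T (Tv); 31:C/G (Tv); 32:A/C (Tv); 36:C/T (Ti).
Of the 14 differences, 5 transitions and 9 transversions over 40 sites: P = 5/40 = 0.125000, Q = 9/40 = 0.225000.
d = −0.5·ln(0.525000) − 0.25·ln(0.550000) = −0.5·(-0.644357) − 0.25·(-0.597837) = 0.4716.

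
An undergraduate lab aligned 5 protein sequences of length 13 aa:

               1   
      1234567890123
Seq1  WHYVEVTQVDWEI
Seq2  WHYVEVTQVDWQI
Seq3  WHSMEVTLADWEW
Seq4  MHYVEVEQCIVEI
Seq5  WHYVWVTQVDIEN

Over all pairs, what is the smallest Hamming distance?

1

Pairwise Hamming distances:
  Seq1 vs Seq2: 1
  Seq1 vs Seq3: 5
  Seq1 vs Seq4: 5
  Seq1 vs Seq5: 3
  Seq2 vs Seq3: 6
  Seq2 vs Seq4: 6
  Seq2 vs Seq5: 4
  Seq3 vs Seq4: 9
  Seq3 vs Seq5: 7
  Seq4 vs Seq5: 7
The smallest is 1, between Seq1 and Seq2.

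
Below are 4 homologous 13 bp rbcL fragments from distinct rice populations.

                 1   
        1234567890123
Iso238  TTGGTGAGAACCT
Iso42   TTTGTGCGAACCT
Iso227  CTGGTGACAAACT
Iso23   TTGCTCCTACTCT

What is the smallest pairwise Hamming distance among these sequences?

2

Pairwise Hamming distances:
  Iso238 vs Iso42: 2
  Iso238 vs Iso227: 3
  Iso238 vs Iso23: 6
  Iso42 vs Iso227: 5
  Iso42 vs Iso23: 6
  Iso227 vs Iso23: 7
The smallest is 2, between Iso238 and Iso42.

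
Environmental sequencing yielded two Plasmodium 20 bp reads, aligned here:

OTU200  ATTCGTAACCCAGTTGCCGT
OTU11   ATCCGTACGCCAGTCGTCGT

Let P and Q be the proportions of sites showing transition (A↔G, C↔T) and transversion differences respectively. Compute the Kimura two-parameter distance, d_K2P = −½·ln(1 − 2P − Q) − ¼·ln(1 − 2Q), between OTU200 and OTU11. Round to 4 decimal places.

0.3112

Differing sites — 3:T/C (Ti); 8:A/C (Tv); 9:C/G (Tv); 15:T/C (Ti); 17:C/T (Ti).
Of the 5 differences, 3 transitions and 2 transversions over 20 sites: P = 3/20 = 0.150000, Q = 2/20 = 0.100000.
d = −0.5·ln(0.600000) − 0.25·ln(0.800000) = −0.5·(-0.510826) − 0.25·(-0.223144) = 0.3112.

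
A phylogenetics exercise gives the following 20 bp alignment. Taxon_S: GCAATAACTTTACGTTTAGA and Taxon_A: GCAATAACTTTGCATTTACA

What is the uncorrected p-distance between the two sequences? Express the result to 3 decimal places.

0.150

Differing sites — 12:A/G; 14:G/A; 19:G/C.
There are 3 differences over 20 sites, so p = 3/20 = 0.150.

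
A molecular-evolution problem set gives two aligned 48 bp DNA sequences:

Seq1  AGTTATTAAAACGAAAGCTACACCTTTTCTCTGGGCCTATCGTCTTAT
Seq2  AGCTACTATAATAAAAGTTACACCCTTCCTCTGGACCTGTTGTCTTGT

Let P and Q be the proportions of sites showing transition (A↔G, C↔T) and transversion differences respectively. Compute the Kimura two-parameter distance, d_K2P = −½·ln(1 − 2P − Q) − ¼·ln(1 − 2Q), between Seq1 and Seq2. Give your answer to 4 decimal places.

0.3368

Mismatches occur at site 3 (T/C, transition), site 6 (T/C, transition), site 9 (A/T, transversion), site 12 (C/T, transition), site 13 (G/A, transition), site 18 (C/T, transition), site 25 (T/C, transition), site 28 (T/C, transition), site 35 (G/A, transition), site 39 (A/G, transition), site 41 (C/T, transition), site 47 (A/G, transition).
Of the 12 differences, 11 transitions and 1 transversion over 48 sites: P = 11/48 = 0.229167, Q = 1/48 = 0.020833.
d = −0.5·ln(0.520833) − 0.25·ln(0.958334) = −0.5·(-0.652326) − 0.25·(-0.042559) = 0.3368.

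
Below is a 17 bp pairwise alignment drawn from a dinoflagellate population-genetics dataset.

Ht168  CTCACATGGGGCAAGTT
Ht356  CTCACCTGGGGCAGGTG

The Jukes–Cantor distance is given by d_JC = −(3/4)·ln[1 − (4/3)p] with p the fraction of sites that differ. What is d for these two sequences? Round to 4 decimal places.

0.2012

The sequences differ at positions 6 (A/C), 14 (A/G), 17 (T/G).
p = 3/17 = 0.176471.
d = −0.75 · ln(1 − (4/3)·0.176471) = −0.75 · ln(0.764705) = −0.75 · (-0.268265) = 0.2012.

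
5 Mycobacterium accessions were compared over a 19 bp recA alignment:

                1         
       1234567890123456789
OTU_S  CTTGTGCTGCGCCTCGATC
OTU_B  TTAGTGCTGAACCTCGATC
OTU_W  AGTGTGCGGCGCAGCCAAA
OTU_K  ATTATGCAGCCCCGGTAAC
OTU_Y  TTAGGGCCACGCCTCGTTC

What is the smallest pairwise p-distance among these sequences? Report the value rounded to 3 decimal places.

Pairwise Hamming distances:
  OTU_S vs OTU_B: 4
  OTU_S vs OTU_W: 8
  OTU_S vs OTU_K: 8
  OTU_S vs OTU_Y: 6
  OTU_B vs OTU_W: 11
  OTU_B vs OTU_K: 10
  OTU_B vs OTU_Y: 6
  OTU_W vs OTU_K: 8
  OTU_W vs OTU_Y: 12
  OTU_K vs OTU_Y: 12
The smallest is 4 mismatches, between OTU_S and OTU_B; p = 4/19 = 0.211.

0.211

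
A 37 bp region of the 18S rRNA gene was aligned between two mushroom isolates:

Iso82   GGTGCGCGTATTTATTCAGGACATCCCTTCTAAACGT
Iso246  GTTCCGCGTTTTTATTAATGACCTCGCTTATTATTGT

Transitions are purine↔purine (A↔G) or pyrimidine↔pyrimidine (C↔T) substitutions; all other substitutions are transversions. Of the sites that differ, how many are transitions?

1

The sequences differ at positions 2 (G/T, transversion), 4 (G/C, transversion), 10 (A/T, transversion), 17 (C/A, transversion), 19 (G/T, transversion), 23 (A/C, transversion), 26 (C/G, transversion), 30 (C/A, transversion), 32 (A/T, transversion), 34 (A/T, transversion), 35 (C/T, transition).
Of the 11 differences, 1 transition and 10 transversions, so the answer is 1.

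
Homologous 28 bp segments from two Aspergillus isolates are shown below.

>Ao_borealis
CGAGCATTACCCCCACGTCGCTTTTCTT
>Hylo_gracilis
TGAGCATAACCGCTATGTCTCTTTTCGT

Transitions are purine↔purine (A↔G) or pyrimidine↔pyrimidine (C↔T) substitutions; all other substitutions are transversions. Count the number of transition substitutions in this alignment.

The sequences differ at positions 1 (C/T, transition), 8 (T/A, transversion), 12 (C/G, transversion), 14 (C/T, transition), 16 (C/T, transition), 20 (G/T, transversion), 27 (T/G, transversion).
Of the 7 differences, 3 transitions and 4 transversions, so the answer is 3.

3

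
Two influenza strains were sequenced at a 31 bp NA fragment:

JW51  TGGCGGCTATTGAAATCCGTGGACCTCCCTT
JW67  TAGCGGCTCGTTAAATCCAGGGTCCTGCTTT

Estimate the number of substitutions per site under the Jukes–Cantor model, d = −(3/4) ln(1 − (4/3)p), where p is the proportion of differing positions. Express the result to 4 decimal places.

The sequences differ at positions 2 (G/A), 9 (A/C), 10 (T/G), 12 (G/T), 19 (G/A), 20 (T/G), 23 (A/T), 27 (C/G), 29 (C/T).
p = 9/31 = 0.290323.
d = −0.75 · ln(1 − (4/3)·0.290323) = −0.75 · ln(0.612903) = −0.75 · (-0.489549) = 0.3672.

0.3672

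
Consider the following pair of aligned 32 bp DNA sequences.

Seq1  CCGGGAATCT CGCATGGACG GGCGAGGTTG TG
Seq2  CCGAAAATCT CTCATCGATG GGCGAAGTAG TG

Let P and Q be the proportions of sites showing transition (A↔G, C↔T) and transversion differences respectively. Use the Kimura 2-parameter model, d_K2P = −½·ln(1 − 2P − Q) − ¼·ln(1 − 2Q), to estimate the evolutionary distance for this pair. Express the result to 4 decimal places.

The sequences differ at positions 4 (G/A, transition), 5 (G/A, transition), 12 (G/T, transversion), 16 (G/C, transversion), 19 (C/T, transition), 26 (G/A, transition), 29 (T/A, transversion).
Of the 7 differences, 4 transitions and 3 transversions over 32 sites: P = 4/32 = 0.125000, Q = 3/32 = 0.093750.
d = −0.5·ln(0.656250) − 0.25·ln(0.812500) = −0.5·(-0.421213) − 0.25·(-0.207639) = 0.2625.

0.2625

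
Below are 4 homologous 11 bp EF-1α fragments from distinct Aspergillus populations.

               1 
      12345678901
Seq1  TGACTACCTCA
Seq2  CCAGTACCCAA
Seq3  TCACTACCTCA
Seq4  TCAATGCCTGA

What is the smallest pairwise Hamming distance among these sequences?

Pairwise Hamming distances:
  Seq1 vs Seq2: 5
  Seq1 vs Seq3: 1
  Seq1 vs Seq4: 4
  Seq2 vs Seq3: 4
  Seq2 vs Seq4: 5
  Seq3 vs Seq4: 3
The smallest is 1, between Seq1 and Seq3.

1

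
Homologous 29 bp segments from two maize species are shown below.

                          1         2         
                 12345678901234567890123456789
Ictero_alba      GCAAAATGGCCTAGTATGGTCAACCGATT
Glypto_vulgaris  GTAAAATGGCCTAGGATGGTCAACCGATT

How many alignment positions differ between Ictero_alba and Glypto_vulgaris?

The sequences differ at positions 2 (C/T), 15 (T/G).
That gives 2 mismatches out of 29 aligned sites, so the Hamming distance is 2.

2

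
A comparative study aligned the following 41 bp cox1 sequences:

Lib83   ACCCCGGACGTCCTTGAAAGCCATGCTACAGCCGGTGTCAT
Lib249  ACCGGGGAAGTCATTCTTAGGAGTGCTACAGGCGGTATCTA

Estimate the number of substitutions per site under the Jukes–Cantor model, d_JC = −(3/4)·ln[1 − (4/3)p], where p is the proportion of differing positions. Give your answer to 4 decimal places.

0.4556

Mismatches occur at site 4 (C/G), site 5 (C/G), site 9 (C/A), site 13 (C/A), site 16 (G/C), site 17 (A/T), site 18 (A/T), site 21 (C/G), site 22 (C/A), site 23 (A/G), site 32 (C/G), site 37 (G/A), site 40 (A/T), site 41 (T/A).
p = 14/41 = 0.341463.
d = −0.75 · ln(1 − (4/3)·0.341463) = −0.75 · ln(0.544716) = −0.75 · (-0.607491) = 0.4556.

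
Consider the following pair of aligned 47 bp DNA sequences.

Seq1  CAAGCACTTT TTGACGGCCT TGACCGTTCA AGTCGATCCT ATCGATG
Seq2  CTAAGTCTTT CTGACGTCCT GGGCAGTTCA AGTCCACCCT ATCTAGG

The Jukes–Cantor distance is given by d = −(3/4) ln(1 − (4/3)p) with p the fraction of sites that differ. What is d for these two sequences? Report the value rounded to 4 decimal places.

0.3451

The sequences differ at positions 2 (A/T), 4 (G/A), 5 (C/G), 6 (A/T), 11 (T/C), 17 (G/T), 21 (T/G), 23 (A/G), 25 (C/A), 35 (G/C), 37 (T/C), 44 (G/T), 46 (T/G).
p = 13/47 = 0.276596.
d = −0.75 · ln(1 − (4/3)·0.276596) = −0.75 · ln(0.631205) = −0.75 · (-0.460125) = 0.3451.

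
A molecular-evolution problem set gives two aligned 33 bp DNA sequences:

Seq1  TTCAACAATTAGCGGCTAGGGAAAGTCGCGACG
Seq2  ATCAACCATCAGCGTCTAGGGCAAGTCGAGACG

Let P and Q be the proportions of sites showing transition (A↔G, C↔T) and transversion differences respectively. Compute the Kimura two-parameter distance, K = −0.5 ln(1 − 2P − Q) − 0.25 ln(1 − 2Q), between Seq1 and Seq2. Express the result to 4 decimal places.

0.2095

Mismatches occur at site 1 (T/A, transversion), site 7 (A/C, transversion), site 10 (T/C, transition), site 15 (G/T, transversion), site 22 (A/C, transversion), site 29 (C/A, transversion).
Of the 6 differences, 1 transition and 5 transversions over 33 sites: P = 1/33 = 0.030303, Q = 5/33 = 0.151515.
d = −0.5·ln(0.787879) − 0.25·ln(0.696970) = −0.5·(-0.238411) − 0.25·(-0.361013) = 0.2095.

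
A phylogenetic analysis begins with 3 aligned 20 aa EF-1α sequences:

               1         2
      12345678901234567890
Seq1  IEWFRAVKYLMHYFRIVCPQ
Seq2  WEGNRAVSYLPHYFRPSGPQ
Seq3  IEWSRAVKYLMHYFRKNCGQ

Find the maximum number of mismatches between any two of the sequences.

9

Pairwise Hamming distances:
  Seq1 vs Seq2: 8
  Seq1 vs Seq3: 4
  Seq2 vs Seq3: 9
The largest is 9, between Seq2 and Seq3.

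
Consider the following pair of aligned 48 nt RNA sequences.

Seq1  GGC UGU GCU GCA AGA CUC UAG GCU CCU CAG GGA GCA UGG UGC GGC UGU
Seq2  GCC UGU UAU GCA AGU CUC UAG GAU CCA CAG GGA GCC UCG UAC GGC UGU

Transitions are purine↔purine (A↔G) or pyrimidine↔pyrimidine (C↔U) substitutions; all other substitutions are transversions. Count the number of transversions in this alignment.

The sequences differ at positions 2 (G/C, transversion), 7 (G/U, transversion), 8 (C/A, transversion), 15 (A/U, transversion), 23 (C/A, transversion), 27 (U/A, transversion), 36 (A/C, transversion), 38 (G/C, transversion), 41 (G/A, transition).
Of the 9 differences, 1 transition and 8 transversions, so the answer is 8.

8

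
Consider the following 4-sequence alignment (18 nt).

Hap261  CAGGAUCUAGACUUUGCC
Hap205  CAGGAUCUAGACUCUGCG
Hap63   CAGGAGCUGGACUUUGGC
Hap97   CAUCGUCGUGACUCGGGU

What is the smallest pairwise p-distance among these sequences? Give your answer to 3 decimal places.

Pairwise Hamming distances:
  Hap261 vs Hap205: 2
  Hap261 vs Hap63: 3
  Hap261 vs Hap97: 9
  Hap205 vs Hap63: 5
  Hap205 vs Hap97: 8
  Hap63 vs Hap97: 9
The smallest is 2 mismatches, between Hap261 and Hap205; p = 2/18 = 0.111.

0.111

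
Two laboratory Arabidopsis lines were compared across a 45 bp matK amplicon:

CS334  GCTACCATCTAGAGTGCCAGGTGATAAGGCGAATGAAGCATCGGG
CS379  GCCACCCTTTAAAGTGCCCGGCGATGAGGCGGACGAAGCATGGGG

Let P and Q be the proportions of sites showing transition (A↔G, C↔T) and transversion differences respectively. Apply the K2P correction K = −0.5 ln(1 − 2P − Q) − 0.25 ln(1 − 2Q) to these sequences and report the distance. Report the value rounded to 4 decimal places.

0.2730

Mismatches occur at site 3 (T/C, transition), site 7 (A/C, transversion), site 9 (C/T, transition), site 12 (G/A, transition), site 19 (A/C, transversion), site 22 (T/C, transition), site 26 (A/G, transition), site 32 (A/G, transition), site 34 (T/C, transition), site 42 (C/G, transversion).
Of the 10 differences, 7 transitions and 3 transversions over 45 sites: P = 7/45 = 0.155556, Q = 3/45 = 0.066667.
d = −0.5·ln(0.622221) − 0.25·ln(0.866666) = −0.5·(-0.474460) − 0.25·(-0.143102) = 0.2730.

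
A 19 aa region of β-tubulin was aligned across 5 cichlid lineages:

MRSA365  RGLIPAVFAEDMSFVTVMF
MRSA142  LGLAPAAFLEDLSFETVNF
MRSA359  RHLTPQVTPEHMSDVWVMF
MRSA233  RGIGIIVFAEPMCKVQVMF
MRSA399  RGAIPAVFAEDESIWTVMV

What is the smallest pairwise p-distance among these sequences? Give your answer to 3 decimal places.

0.263

Pairwise Hamming distances:
  MRSA365 vs MRSA142: 7
  MRSA365 vs MRSA359: 8
  MRSA365 vs MRSA233: 8
  MRSA365 vs MRSA399: 5
  MRSA142 vs MRSA359: 13
  MRSA142 vs MRSA233: 14
  MRSA142 vs MRSA399: 10
  MRSA359 vs MRSA233: 11
  MRSA359 vs MRSA399: 12
  MRSA233 vs MRSA399: 11
The smallest is 5 mismatches, between MRSA365 and MRSA399; p = 5/19 = 0.263.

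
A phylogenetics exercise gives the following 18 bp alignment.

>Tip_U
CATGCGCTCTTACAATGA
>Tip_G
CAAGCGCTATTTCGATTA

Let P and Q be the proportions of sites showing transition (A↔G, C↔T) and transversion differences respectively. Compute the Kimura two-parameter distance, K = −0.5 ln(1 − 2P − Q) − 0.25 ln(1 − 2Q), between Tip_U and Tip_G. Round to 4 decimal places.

Differing sites — 3:T/A (Tv); 9:C/A (Tv); 12:A/T (Tv); 14:A/G (Ti); 17:G/T (Tv).
Of the 5 differences, 1 transition and 4 transversions over 18 sites: P = 1/18 = 0.055556, Q = 4/18 = 0.222222.
d = −0.5·ln(0.666666) − 0.25·ln(0.555556) = −0.5·(-0.405466) − 0.25·(-0.587786) = 0.3497.

0.3497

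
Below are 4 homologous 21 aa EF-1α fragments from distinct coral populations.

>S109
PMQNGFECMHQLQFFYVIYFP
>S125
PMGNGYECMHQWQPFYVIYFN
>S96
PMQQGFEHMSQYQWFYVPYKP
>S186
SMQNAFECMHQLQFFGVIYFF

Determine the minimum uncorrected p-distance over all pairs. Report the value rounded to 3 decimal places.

Pairwise Hamming distances:
  S109 vs S125: 5
  S109 vs S96: 7
  S109 vs S186: 4
  S125 vs S96: 10
  S125 vs S186: 8
  S96 vs S186: 11
The smallest is 4 mismatches, between S109 and S186; p = 4/21 = 0.190.

0.190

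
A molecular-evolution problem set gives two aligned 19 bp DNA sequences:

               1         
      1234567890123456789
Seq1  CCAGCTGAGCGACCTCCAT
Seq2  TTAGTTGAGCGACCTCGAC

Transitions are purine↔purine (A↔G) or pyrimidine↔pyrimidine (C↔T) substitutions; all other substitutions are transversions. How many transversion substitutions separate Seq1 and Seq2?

Mismatches occur at site 1 (C↔T, transition), site 2 (C↔T, transition), site 5 (C↔T, transition), site 17 (C↔G, transversion), site 19 (T↔C, transition).
Of the 5 differences, 4 transitions and 1 transversion, so the answer is 1.

1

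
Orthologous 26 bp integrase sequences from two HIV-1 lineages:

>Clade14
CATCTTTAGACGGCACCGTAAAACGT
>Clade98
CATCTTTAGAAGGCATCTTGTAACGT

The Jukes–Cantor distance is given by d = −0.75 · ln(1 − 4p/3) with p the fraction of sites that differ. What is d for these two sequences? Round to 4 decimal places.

The sequences differ at positions 11 (C/A), 16 (C/T), 18 (G/T), 20 (A/G), 21 (A/T).
p = 5/26 = 0.192308.
d = −0.75 · ln(1 − (4/3)·0.192308) = −0.75 · ln(0.743589) = −0.75 · (-0.296267) = 0.2222.

0.2222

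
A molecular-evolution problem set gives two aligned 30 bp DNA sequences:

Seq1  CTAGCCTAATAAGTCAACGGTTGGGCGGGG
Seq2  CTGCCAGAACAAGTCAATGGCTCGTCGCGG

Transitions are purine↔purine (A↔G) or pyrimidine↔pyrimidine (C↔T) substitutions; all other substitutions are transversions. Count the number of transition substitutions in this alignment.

Differing sites — 3:A/G (Ti); 4:G/C (Tv); 6:C/A (Tv); 7:T/G (Tv); 10:T/C (Ti); 18:C/T (Ti); 21:T/C (Ti); 23:G/C (Tv); 25:G/T (Tv); 28:G/C (Tv).
Of the 10 differences, 4 transitions and 6 transversions, so the answer is 4.

4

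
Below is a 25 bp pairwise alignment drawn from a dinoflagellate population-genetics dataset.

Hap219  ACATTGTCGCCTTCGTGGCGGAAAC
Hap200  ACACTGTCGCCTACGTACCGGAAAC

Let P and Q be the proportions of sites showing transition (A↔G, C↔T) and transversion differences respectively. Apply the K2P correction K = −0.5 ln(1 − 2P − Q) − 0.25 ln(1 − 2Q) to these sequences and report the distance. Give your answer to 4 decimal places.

The sequences differ at positions 4 (T/C, transition), 13 (T/A, transversion), 17 (G/A, transition), 18 (G/C, transversion).
Of the 4 differences, 2 transitions and 2 transversions over 25 sites: P = 2/25 = 0.080000, Q = 2/25 = 0.080000.
d = −0.5·ln(0.760000) − 0.25·ln(0.840000) = −0.5·(-0.274437) − 0.25·(-0.174353) = 0.1808.

0.1808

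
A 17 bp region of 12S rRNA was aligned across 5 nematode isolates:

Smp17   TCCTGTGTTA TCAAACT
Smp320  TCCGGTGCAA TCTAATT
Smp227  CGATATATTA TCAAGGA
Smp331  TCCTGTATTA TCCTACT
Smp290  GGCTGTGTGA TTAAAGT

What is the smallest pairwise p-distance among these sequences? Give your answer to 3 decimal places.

Pairwise Hamming distances:
  Smp17 vs Smp320: 5
  Smp17 vs Smp227: 8
  Smp17 vs Smp331: 3
  Smp17 vs Smp290: 5
  Smp320 vs Smp227: 12
  Smp320 vs Smp331: 7
  Smp320 vs Smp290: 8
  Smp227 vs Smp331: 9
  Smp227 vs Smp290: 8
  Smp331 vs Smp290: 8
The smallest is 3 mismatches, between Smp17 and Smp331; p = 3/17 = 0.176.

0.176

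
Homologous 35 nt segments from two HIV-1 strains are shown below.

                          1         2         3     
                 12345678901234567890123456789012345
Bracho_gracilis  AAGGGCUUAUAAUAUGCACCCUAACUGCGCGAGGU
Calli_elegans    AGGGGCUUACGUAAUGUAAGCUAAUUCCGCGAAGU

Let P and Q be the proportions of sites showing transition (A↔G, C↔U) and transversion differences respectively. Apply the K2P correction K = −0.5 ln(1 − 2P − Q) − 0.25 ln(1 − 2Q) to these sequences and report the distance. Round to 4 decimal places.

0.4166

Differing sites — 2:A/G (Ti); 10:U/C (Ti); 11:A/G (Ti); 12:A/U (Tv); 13:U/A (Tv); 17:C/U (Ti); 19:C/A (Tv); 20:C/G (Tv); 25:C/U (Ti); 27:G/C (Tv); 33:G/A (Ti).
Of the 11 differences, 6 transitions and 5 transversions over 35 sites: P = 6/35 = 0.171429, Q = 5/35 = 0.142857.
d = −0.5·ln(0.514285) − 0.25·ln(0.714286) = −0.5·(-0.664978) − 0.25·(-0.336472) = 0.4166.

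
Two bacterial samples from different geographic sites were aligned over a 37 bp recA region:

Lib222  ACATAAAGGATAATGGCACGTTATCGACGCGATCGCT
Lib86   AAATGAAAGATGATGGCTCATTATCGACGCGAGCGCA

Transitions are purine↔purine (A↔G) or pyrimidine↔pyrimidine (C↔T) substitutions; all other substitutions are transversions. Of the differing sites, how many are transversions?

Mismatches occur at site 2 (C/A, transversion), site 5 (A/G, transition), site 8 (G/A, transition), site 12 (A/G, transition), site 18 (A/T, transversion), site 20 (G/A, transition), site 33 (T/G, transversion), site 37 (T/A, transversion).
Of the 8 differences, 4 transitions and 4 transversions, so the answer is 4.

4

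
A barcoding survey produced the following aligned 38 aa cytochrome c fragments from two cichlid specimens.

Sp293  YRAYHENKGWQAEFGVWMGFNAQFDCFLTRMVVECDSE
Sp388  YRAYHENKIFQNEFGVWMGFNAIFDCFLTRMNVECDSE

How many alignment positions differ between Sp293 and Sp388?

Mismatches occur at site 9 (G↔I), site 10 (W↔F), site 12 (A↔N), site 23 (Q↔I), site 32 (V↔N).
That gives 5 mismatches out of 38 aligned sites, so the Hamming distance is 5.

5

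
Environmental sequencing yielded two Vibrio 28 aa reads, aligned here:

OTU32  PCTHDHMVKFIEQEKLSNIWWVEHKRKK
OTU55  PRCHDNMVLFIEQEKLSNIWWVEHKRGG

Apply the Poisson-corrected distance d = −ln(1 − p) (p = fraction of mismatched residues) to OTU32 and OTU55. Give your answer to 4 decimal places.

0.2412

The sequences differ at positions 2 (C/R), 3 (T/C), 6 (H/N), 9 (K/L), 27 (K/G), 28 (K/G).
p = 6/28 = 0.214286.
d = −ln(1 − 0.214286) = −ln(0.785714) = 0.2412.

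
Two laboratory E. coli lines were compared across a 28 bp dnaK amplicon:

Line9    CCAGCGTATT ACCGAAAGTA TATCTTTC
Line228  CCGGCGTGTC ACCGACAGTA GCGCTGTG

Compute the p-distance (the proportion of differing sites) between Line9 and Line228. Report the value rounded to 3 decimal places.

Mismatches occur at site 3 (A↔G), site 8 (A↔G), site 10 (T↔C), site 16 (A↔C), site 21 (T↔G), site 22 (A↔C), site 23 (T↔G), site 26 (T↔G), site 28 (C↔G).
There are 9 differences over 28 sites, so p = 9/28 = 0.321.

0.321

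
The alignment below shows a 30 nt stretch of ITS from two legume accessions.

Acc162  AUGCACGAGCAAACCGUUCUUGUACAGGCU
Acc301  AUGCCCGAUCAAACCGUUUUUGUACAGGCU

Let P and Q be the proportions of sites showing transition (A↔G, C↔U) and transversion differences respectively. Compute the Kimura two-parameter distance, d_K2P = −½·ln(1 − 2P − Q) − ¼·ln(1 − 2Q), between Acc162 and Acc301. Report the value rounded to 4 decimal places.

The sequences differ at positions 5 (A/C, transversion), 9 (G/U, transversion), 19 (C/U, transition).
Of the 3 differences, 1 transition and 2 transversions over 30 sites: P = 1/30 = 0.033333, Q = 2/30 = 0.066667.
d = −0.5·ln(0.866667) − 0.25·ln(0.866666) = −0.5·(-0.143100) − 0.25·(-0.143102) = 0.1073.

0.1073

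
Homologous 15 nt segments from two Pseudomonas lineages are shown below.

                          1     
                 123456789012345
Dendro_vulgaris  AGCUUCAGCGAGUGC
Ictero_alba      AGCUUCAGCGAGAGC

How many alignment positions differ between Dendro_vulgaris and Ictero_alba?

1

Differing sites — 13:U/A.
That gives 1 mismatch out of 15 aligned sites, so the Hamming distance is 1.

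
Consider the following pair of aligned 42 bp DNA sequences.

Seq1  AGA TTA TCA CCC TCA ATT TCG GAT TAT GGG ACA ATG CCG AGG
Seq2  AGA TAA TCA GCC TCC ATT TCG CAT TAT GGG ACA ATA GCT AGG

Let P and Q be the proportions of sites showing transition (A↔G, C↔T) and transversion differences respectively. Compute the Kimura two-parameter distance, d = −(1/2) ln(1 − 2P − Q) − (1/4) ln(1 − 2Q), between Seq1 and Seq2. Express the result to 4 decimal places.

Mismatches occur at site 5 (T↔A, transversion), site 10 (C↔G, transversion), site 15 (A↔C, transversion), site 22 (G↔C, transversion), site 36 (G↔A, transition), site 37 (C↔G, transversion), site 39 (G↔T, transversion).
Of the 7 differences, 1 transition and 6 transversions over 42 sites: P = 1/42 = 0.023810, Q = 6/42 = 0.142857.
d = −0.5·ln(0.809523) − 0.25·ln(0.714286) = −0.5·(-0.211310) − 0.25·(-0.336472) = 0.1898.

0.1898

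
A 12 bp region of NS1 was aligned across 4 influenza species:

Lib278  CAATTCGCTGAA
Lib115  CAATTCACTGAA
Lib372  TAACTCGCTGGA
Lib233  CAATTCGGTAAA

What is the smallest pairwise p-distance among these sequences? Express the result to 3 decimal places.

0.083

Pairwise Hamming distances:
  Lib278 vs Lib115: 1
  Lib278 vs Lib372: 3
  Lib278 vs Lib233: 2
  Lib115 vs Lib372: 4
  Lib115 vs Lib233: 3
  Lib372 vs Lib233: 5
The smallest is 1 mismatch, between Lib278 and Lib115; p = 1/12 = 0.083.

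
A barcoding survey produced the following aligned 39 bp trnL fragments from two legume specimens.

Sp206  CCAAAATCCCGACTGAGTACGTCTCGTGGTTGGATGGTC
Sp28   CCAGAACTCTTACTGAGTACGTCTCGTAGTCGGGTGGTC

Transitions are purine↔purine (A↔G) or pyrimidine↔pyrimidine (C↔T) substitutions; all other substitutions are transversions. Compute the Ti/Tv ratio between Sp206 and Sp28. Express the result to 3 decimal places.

Mismatches occur at site 4 (A↔G, transition), site 7 (T↔C, transition), site 8 (C↔T, transition), site 10 (C↔T, transition), site 11 (G↔T, transversion), site 28 (G↔A, transition), site 31 (T↔C, transition), site 34 (A↔G, transition).
Of the 8 differences, 7 transitions and 1 transversion, so Ti/Tv = 7/1 = 7.000.

7.000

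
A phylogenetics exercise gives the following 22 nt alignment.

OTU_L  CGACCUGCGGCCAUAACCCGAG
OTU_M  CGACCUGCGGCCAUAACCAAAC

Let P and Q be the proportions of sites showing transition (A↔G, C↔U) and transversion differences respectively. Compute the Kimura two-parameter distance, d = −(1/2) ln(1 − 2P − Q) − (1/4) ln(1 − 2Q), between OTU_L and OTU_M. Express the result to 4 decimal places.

The sequences differ at positions 19 (C/A, transversion), 20 (G/A, transition), 22 (G/C, transversion).
Of the 3 differences, 1 transition and 2 transversions over 22 sites: P = 1/22 = 0.045455, Q = 2/22 = 0.090909.
d = −0.5·ln(0.818181) − 0.25·ln(0.818182) = −0.5·(-0.200672) − 0.25·(-0.200670) = 0.1505.

0.1505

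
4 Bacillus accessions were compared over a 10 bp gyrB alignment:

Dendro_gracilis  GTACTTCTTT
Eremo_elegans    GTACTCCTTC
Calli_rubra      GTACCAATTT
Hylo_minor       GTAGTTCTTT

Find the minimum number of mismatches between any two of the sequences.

1

Pairwise Hamming distances:
  Dendro_gracilis vs Eremo_elegans: 2
  Dendro_gracilis vs Calli_rubra: 3
  Dendro_gracilis vs Hylo_minor: 1
  Eremo_elegans vs Calli_rubra: 4
  Eremo_elegans vs Hylo_minor: 3
  Calli_rubra vs Hylo_minor: 4
The smallest is 1, between Dendro_gracilis and Hylo_minor.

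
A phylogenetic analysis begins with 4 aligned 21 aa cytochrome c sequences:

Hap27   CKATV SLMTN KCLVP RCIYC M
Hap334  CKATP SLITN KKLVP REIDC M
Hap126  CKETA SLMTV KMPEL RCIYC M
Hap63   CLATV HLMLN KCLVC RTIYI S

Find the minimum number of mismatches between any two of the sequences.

Pairwise Hamming distances:
  Hap27 vs Hap334: 5
  Hap27 vs Hap126: 7
  Hap27 vs Hap63: 7
  Hap334 vs Hap126: 10
  Hap334 vs Hap63: 11
  Hap126 vs Hap63: 13
The smallest is 5, between Hap27 and Hap334.

5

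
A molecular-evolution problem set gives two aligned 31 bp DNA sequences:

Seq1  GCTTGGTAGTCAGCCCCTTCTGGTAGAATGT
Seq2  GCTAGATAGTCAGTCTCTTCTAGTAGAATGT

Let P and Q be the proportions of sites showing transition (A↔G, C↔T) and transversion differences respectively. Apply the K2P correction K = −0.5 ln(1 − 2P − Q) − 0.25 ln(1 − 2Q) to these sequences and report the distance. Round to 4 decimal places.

Mismatches occur at site 4 (T→A, transversion), site 6 (G→A, transition), site 14 (C→T, transition), site 16 (C→T, transition), site 22 (G→A, transition).
Of the 5 differences, 4 transitions and 1 transversion over 31 sites: P = 4/31 = 0.129032, Q = 1/31 = 0.032258.
d = −0.5·ln(0.709678) − 0.25·ln(0.935484) = −0.5·(-0.342944) − 0.25·(-0.066691) = 0.1881.

0.1881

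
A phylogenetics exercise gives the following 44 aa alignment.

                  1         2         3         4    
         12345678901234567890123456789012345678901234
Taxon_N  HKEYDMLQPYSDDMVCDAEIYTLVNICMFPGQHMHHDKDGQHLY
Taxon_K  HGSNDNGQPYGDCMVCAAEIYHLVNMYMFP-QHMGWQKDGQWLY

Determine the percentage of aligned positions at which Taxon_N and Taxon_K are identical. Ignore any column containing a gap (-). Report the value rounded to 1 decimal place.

65.1%

Excluding the 1 gap column leaves 43 comparable sites.
Mismatches occur at site 2 (K/G), site 3 (E/S), site 4 (Y/N), site 6 (M/N), site 7 (L/G), site 11 (S/G), site 13 (D/C), site 17 (D/A), site 22 (T/H), site 26 (I/M), site 27 (C/Y), site 35 (H/G), site 36 (H/W), site 37 (D/Q), site 42 (H/W).
28 of the 43 comparable sites match, so the percent identity is 28/43 × 100 = 65.1%.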